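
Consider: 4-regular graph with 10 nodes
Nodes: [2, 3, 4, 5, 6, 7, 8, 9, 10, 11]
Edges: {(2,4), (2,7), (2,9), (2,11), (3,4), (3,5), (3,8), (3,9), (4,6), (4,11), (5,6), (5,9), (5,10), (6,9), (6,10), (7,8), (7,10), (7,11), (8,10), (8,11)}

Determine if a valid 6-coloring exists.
A valid 6-coloring: color 1: [4, 5, 7]; color 2: [9, 10, 11]; color 3: [2, 6, 8]; color 4: [3].
(χ(G) = 4 ≤ 6.)

Yes, G is 6-colorable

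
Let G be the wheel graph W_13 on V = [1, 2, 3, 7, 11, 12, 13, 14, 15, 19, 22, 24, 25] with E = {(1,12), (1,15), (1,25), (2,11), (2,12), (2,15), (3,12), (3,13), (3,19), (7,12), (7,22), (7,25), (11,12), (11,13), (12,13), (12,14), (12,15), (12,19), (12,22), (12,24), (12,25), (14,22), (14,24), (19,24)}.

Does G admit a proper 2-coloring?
No, G is not 2-colorable

The clique on vertices [1, 12, 25] has size 3 > 2, so it alone needs 3 colors.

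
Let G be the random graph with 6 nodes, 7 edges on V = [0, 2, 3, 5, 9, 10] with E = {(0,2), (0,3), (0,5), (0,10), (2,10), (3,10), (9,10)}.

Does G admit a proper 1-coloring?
No, G is not 1-colorable

The clique on vertices [0, 2, 10] has size 3 > 1, so it alone needs 3 colors.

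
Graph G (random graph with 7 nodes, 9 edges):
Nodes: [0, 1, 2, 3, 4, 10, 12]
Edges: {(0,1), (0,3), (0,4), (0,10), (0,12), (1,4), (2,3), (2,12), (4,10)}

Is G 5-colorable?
A valid 5-coloring: color 1: [0, 2]; color 2: [3, 4, 12]; color 3: [1, 10].
(χ(G) = 3 ≤ 5.)

Yes, G is 5-colorable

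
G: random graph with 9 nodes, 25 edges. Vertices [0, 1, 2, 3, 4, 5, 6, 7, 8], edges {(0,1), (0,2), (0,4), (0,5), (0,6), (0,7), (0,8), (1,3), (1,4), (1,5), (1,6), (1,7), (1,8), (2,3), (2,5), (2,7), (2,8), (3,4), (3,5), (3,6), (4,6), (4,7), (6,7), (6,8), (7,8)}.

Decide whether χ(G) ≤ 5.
Yes, G is 5-colorable

A valid 5-coloring: color 1: [0, 3]; color 2: [1, 2]; color 3: [5, 7]; color 4: [6]; color 5: [4, 8].
(χ(G) = 5 ≤ 5.)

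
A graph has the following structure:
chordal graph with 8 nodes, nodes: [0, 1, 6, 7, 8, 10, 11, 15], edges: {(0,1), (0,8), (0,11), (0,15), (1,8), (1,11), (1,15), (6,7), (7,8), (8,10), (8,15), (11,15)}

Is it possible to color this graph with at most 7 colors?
A valid 7-coloring: color 1: [6, 8, 11]; color 2: [1, 7, 10]; color 3: [0]; color 4: [15].
(χ(G) = 4 ≤ 7.)

Yes, G is 7-colorable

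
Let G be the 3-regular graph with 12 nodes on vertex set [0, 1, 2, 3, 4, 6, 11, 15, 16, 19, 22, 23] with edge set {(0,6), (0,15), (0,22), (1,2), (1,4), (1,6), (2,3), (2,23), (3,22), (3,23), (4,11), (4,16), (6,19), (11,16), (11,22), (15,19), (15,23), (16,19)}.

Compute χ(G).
χ(G) = 3

Clique number ω(G) = 3 (lower bound: χ ≥ ω).
The clique on [2, 3, 23] has size 3, forcing χ ≥ 3, and the coloring below uses 3 colors, so χ(G) = 3.
A valid 3-coloring: color 1: [3, 6, 11, 15]; color 2: [1, 16, 22, 23]; color 3: [0, 2, 4, 19].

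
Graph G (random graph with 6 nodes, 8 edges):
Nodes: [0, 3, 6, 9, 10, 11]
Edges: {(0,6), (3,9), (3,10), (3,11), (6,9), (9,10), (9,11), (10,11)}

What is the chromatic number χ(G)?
χ(G) = 4

Clique number ω(G) = 4 (lower bound: χ ≥ ω).
The clique on [3, 9, 10, 11] has size 4, forcing χ ≥ 4, and the coloring below uses 4 colors, so χ(G) = 4.
A valid 4-coloring: color 1: [0, 9]; color 2: [3, 6]; color 3: [11]; color 4: [10].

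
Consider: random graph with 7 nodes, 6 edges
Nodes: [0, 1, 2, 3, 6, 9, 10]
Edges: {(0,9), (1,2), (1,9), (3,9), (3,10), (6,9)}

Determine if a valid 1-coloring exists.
Edge (0,9) forces its endpoints to differ, so 1 color is not enough.

No, G is not 1-colorable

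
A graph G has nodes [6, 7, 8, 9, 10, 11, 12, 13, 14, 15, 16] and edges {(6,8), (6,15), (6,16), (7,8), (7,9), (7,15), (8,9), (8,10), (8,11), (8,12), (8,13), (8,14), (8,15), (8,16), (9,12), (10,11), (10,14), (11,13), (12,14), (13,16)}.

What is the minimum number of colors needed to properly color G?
χ(G) = 3

Clique number ω(G) = 3 (lower bound: χ ≥ ω).
The clique on [6, 8, 16] has size 3, forcing χ ≥ 3, and the coloring below uses 3 colors, so χ(G) = 3.
A valid 3-coloring: color 1: [8]; color 2: [9, 11, 14, 15, 16]; color 3: [6, 7, 10, 12, 13].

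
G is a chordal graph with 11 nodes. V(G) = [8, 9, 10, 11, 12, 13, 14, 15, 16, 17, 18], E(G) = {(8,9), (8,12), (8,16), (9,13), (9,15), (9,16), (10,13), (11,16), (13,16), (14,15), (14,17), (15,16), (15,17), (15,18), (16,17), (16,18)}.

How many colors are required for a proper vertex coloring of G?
Clique number ω(G) = 3 (lower bound: χ ≥ ω).
The clique on [8, 9, 16] has size 3, forcing χ ≥ 3, and the coloring below uses 3 colors, so χ(G) = 3.
A valid 3-coloring: color 1: [10, 12, 14, 16]; color 2: [8, 11, 13, 15]; color 3: [9, 17, 18].

χ(G) = 3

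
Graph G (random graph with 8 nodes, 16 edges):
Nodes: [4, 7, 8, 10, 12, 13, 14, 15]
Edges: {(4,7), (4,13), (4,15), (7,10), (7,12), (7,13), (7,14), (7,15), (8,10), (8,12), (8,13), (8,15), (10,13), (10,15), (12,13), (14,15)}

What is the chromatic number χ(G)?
χ(G) = 3

Clique number ω(G) = 3 (lower bound: χ ≥ ω).
The clique on [8, 10, 13] has size 3, forcing χ ≥ 3, and the coloring below uses 3 colors, so χ(G) = 3.
A valid 3-coloring: color 1: [7, 8]; color 2: [13, 15]; color 3: [4, 10, 12, 14].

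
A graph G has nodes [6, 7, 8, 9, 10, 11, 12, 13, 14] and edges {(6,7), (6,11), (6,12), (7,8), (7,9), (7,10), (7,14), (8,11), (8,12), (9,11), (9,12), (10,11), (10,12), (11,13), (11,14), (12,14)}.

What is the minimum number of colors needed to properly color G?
Clique number ω(G) = 2 (lower bound: χ ≥ ω).
The graph is bipartite (no odd cycle), so 2 colors suffice: χ(G) = 2.
A valid 2-coloring: color 1: [7, 11, 12]; color 2: [6, 8, 9, 10, 13, 14].

χ(G) = 2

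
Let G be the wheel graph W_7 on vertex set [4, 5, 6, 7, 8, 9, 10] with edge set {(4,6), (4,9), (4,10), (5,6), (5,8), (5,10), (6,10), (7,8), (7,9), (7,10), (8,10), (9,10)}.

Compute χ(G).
χ(G) = 3

Clique number ω(G) = 3 (lower bound: χ ≥ ω).
The clique on [5, 8, 10] has size 3, forcing χ ≥ 3, and the coloring below uses 3 colors, so χ(G) = 3.
A valid 3-coloring: color 1: [10]; color 2: [6, 8, 9]; color 3: [4, 5, 7].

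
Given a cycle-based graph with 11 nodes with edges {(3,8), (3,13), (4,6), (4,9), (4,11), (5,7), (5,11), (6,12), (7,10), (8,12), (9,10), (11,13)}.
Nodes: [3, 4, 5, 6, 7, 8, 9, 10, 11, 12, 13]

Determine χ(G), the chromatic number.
χ(G) = 3

Clique number ω(G) = 2 (lower bound: χ ≥ ω).
Odd cycle [4, 11, 13, 3, 8, 12, 6] needs 3 colors (χ ≥ 3).
The coloring below uses 3 colors, so χ(G) = 3.
A valid 3-coloring: color 1: [4, 5, 10, 12, 13]; color 2: [3, 6, 7, 9, 11]; color 3: [8].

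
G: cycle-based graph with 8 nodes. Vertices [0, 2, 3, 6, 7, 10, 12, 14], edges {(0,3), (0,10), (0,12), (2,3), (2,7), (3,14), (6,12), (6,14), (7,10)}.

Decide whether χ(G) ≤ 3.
A valid 3-coloring: color 1: [3, 7, 12]; color 2: [0, 2, 6]; color 3: [10, 14].
(χ(G) = 3 ≤ 3.)

Yes, G is 3-colorable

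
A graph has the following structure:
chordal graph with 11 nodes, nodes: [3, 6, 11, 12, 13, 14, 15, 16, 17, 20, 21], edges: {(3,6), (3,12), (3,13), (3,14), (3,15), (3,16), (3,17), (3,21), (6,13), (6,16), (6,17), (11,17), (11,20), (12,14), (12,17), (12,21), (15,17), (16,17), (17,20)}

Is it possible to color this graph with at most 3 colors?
The clique on vertices [3, 6, 16, 17] has size 4 > 3, so it alone needs 4 colors.

No, G is not 3-colorable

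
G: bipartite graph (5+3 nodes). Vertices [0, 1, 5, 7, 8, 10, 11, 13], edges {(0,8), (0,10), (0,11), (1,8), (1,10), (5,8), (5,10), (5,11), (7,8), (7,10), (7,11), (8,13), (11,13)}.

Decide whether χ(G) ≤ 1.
Edge (0,8) forces its endpoints to differ, so 1 color is not enough.

No, G is not 1-colorable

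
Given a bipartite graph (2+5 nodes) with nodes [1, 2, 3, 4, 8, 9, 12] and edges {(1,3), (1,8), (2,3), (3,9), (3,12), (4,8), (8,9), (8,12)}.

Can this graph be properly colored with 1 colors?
No, G is not 1-colorable

Edge (8,9) forces its endpoints to differ, so 1 color is not enough.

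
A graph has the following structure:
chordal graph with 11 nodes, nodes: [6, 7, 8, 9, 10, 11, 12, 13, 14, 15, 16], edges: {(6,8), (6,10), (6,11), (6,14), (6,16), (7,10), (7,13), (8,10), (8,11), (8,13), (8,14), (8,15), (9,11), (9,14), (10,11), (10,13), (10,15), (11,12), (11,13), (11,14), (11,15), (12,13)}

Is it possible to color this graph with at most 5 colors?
A valid 5-coloring: color 1: [7, 11, 16]; color 2: [8, 9, 12]; color 3: [10, 14]; color 4: [6, 13, 15].
(χ(G) = 4 ≤ 5.)

Yes, G is 5-colorable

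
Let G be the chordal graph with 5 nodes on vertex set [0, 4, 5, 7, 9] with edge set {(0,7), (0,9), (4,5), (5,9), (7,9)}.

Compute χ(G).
χ(G) = 3

Clique number ω(G) = 3 (lower bound: χ ≥ ω).
The clique on [0, 7, 9] has size 3, forcing χ ≥ 3, and the coloring below uses 3 colors, so χ(G) = 3.
A valid 3-coloring: color 1: [4, 9]; color 2: [5, 7]; color 3: [0].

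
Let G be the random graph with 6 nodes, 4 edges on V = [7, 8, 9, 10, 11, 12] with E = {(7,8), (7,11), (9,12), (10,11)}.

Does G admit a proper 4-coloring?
Yes, G is 4-colorable

A valid 4-coloring: color 1: [8, 9, 11]; color 2: [7, 10, 12].
(χ(G) = 2 ≤ 4.)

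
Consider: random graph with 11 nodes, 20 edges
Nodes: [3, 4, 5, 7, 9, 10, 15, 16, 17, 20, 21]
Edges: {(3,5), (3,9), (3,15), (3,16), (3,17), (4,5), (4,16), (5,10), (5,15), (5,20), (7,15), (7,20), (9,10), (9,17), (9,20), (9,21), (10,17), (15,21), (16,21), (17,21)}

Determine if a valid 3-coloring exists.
Yes, G is 3-colorable

A valid 3-coloring: color 1: [5, 7, 9, 16]; color 2: [3, 4, 10, 20, 21]; color 3: [15, 17].
(χ(G) = 3 ≤ 3.)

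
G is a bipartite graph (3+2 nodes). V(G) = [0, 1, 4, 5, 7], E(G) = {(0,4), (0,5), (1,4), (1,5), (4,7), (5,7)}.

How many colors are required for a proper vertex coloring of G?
Clique number ω(G) = 2 (lower bound: χ ≥ ω).
The graph is bipartite (no odd cycle), so 2 colors suffice: χ(G) = 2.
A valid 2-coloring: color 1: [4, 5]; color 2: [0, 1, 7].

χ(G) = 2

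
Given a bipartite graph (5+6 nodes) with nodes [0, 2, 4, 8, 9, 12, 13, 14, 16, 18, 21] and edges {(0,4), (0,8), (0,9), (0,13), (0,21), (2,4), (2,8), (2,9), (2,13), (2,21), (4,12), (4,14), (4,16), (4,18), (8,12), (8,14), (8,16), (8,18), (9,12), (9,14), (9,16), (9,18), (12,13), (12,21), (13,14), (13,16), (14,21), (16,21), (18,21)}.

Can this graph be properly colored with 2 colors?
Yes, G is 2-colorable

A valid 2-coloring: color 1: [4, 8, 9, 13, 21]; color 2: [0, 2, 12, 14, 16, 18].
(χ(G) = 2 ≤ 2.)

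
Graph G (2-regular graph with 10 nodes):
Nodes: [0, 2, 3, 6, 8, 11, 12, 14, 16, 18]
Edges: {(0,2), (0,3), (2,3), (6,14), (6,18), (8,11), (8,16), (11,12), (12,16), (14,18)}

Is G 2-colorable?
The clique on vertices [0, 2, 3] has size 3 > 2, so it alone needs 3 colors.

No, G is not 2-colorable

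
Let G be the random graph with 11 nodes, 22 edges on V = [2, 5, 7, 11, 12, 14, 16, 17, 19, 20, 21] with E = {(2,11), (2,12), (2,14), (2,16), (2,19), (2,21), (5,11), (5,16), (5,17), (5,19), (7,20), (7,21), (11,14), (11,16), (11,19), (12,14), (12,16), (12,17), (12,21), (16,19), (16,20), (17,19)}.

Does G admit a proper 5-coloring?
Yes, G is 5-colorable

A valid 5-coloring: color 1: [14, 16, 17, 21]; color 2: [2, 5, 20]; color 3: [7, 12, 19]; color 4: [11].
(χ(G) = 4 ≤ 5.)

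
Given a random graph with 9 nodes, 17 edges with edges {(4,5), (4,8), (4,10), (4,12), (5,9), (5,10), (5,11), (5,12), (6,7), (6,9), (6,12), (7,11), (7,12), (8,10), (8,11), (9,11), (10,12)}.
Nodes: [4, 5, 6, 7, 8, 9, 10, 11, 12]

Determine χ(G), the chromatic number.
χ(G) = 4

Clique number ω(G) = 4 (lower bound: χ ≥ ω).
The clique on [4, 5, 10, 12] has size 4, forcing χ ≥ 4, and the coloring below uses 4 colors, so χ(G) = 4.
A valid 4-coloring: color 1: [5, 7, 8]; color 2: [9, 12]; color 3: [6, 10, 11]; color 4: [4].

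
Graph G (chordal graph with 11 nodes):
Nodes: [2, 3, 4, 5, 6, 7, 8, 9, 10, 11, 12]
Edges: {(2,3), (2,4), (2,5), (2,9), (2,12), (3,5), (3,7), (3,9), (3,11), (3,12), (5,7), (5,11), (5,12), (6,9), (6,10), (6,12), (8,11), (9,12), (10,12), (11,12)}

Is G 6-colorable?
A valid 6-coloring: color 1: [4, 7, 8, 12]; color 2: [3, 6]; color 3: [5, 9, 10]; color 4: [2, 11].
(χ(G) = 4 ≤ 6.)

Yes, G is 6-colorable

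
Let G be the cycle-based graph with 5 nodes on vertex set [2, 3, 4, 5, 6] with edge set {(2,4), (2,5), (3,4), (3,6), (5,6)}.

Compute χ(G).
χ(G) = 3

Clique number ω(G) = 2 (lower bound: χ ≥ ω).
Odd cycle [5, 2, 4, 3, 6] needs 3 colors (χ ≥ 3).
The coloring below uses 3 colors, so χ(G) = 3.
A valid 3-coloring: color 1: [3, 5]; color 2: [2, 6]; color 3: [4].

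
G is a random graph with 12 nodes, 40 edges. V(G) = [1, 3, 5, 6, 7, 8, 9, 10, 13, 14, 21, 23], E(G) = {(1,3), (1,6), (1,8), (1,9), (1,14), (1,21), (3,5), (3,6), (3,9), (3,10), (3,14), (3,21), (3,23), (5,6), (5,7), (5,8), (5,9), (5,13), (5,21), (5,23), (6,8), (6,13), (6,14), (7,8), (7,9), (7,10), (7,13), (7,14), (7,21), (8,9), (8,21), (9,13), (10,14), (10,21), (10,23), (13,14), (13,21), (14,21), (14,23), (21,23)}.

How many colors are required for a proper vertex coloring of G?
Clique number ω(G) = 5 (lower bound: χ ≥ ω).
The clique on [3, 10, 14, 21, 23] has size 5, forcing χ ≥ 5, and the coloring below uses 5 colors, so χ(G) = 5.
A valid 5-coloring: color 1: [6, 9, 21]; color 2: [3, 7]; color 3: [5, 14]; color 4: [1, 13, 23]; color 5: [8, 10].

χ(G) = 5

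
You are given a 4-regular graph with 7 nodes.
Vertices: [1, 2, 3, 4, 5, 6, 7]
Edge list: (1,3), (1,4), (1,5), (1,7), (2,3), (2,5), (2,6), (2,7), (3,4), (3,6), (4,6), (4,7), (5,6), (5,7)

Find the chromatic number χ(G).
χ(G) = 4

Clique number ω(G) = 3 (lower bound: χ ≥ ω).
Suppose a proper 3-coloring c exists. The clique [1, 3, 4] takes 3 distinct colors; by symmetry let c(1) = 1, c(3) = 2, c(4) = 3.
- Vertex 6: neighbors [3, 4] already have colors [2, 3] ⇒ c(6) = 1.
- Vertex 2: neighbors [6, 3] already have colors [1, 2] ⇒ c(2) = 3.
- Vertex 5: neighbors [1, 2] already have colors [1, 3] ⇒ c(5) = 2.
- Vertex 7: neighbors [1, 5, 2] already have colors [1, 2, 3] — all 3 colors blocked. Contradiction.
The forced assignments end in a contradiction, so G has no proper 3-coloring (χ ≥ 4).
The coloring below uses 4 colors, so χ(G) = 4.
A valid 4-coloring: color 1: [1, 2]; color 2: [6, 7]; color 3: [4, 5]; color 4: [3].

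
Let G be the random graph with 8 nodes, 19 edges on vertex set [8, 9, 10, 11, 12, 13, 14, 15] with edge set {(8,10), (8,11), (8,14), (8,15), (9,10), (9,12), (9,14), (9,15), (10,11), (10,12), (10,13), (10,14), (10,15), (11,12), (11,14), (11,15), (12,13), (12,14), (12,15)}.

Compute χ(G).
Clique number ω(G) = 4 (lower bound: χ ≥ ω).
The clique on [8, 10, 11, 14] has size 4, forcing χ ≥ 4, and the coloring below uses 4 colors, so χ(G) = 4.
A valid 4-coloring: color 1: [10]; color 2: [8, 12]; color 3: [13, 14, 15]; color 4: [9, 11].

χ(G) = 4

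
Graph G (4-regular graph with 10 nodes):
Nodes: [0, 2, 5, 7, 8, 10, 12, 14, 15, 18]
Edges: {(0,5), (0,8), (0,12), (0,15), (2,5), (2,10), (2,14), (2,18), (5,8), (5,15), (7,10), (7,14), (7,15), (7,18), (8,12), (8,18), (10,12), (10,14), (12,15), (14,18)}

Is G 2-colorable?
The clique on vertices [0, 8, 12] has size 3 > 2, so it alone needs 3 colors.

No, G is not 2-colorable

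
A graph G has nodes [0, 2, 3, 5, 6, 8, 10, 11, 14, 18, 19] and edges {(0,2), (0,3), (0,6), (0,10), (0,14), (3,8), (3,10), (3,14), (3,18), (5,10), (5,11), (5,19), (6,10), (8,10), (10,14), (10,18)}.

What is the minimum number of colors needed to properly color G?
χ(G) = 4

Clique number ω(G) = 4 (lower bound: χ ≥ ω).
The clique on [0, 3, 10, 14] has size 4, forcing χ ≥ 4, and the coloring below uses 4 colors, so χ(G) = 4.
A valid 4-coloring: color 1: [2, 10, 11, 19]; color 2: [3, 5, 6]; color 3: [0, 8, 18]; color 4: [14].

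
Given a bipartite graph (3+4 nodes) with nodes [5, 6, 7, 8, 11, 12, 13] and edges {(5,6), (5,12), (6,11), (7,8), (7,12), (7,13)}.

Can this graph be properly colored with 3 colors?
Yes, G is 3-colorable

A valid 3-coloring: color 1: [5, 7, 11]; color 2: [6, 8, 12, 13].
(χ(G) = 2 ≤ 3.)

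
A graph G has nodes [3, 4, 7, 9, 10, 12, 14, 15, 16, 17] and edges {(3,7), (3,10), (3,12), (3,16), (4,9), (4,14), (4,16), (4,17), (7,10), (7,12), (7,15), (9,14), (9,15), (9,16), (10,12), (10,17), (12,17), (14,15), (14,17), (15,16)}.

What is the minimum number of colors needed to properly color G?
Clique number ω(G) = 4 (lower bound: χ ≥ ω).
The clique on [3, 7, 10, 12] has size 4, forcing χ ≥ 4, and the coloring below uses 4 colors, so χ(G) = 4.
A valid 4-coloring: color 1: [12, 14, 16]; color 2: [3, 4, 15]; color 3: [7, 9, 17]; color 4: [10].

χ(G) = 4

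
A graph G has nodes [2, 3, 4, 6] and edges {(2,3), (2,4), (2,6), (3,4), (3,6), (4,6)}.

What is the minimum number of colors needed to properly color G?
Clique number ω(G) = 4 (lower bound: χ ≥ ω).
The clique on [2, 3, 4, 6] has size 4, forcing χ ≥ 4, and the coloring below uses 4 colors, so χ(G) = 4.
A valid 4-coloring: color 1: [4]; color 2: [2]; color 3: [3]; color 4: [6].

χ(G) = 4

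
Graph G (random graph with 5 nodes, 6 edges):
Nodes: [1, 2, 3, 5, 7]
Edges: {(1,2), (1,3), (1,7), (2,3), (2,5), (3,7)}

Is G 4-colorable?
A valid 4-coloring: color 1: [1, 5]; color 2: [3]; color 3: [2, 7].
(χ(G) = 3 ≤ 4.)

Yes, G is 4-colorable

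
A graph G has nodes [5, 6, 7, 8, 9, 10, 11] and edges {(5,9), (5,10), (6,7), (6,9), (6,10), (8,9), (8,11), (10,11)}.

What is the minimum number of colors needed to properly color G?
Clique number ω(G) = 2 (lower bound: χ ≥ ω).
Odd cycle [11, 8, 9, 6, 10] needs 3 colors (χ ≥ 3).
The coloring below uses 3 colors, so χ(G) = 3.
A valid 3-coloring: color 1: [5, 6, 8]; color 2: [7, 9, 10]; color 3: [11].

χ(G) = 3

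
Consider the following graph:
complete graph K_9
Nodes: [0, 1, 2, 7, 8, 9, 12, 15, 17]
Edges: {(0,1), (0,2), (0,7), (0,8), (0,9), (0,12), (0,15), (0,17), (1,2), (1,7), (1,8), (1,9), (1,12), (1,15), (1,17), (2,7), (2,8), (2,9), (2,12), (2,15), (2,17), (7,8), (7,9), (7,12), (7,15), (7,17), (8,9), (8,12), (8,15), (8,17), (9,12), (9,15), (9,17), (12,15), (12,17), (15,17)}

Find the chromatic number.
χ(G) = 9

Clique number ω(G) = 9 (lower bound: χ ≥ ω).
The clique on [0, 1, 2, 7, 8, 9, 12, 15, 17] has size 9, forcing χ ≥ 9, and the coloring below uses 9 colors, so χ(G) = 9.
A valid 9-coloring: color 1: [2]; color 2: [7]; color 3: [8]; color 4: [15]; color 5: [9]; color 6: [17]; color 7: [0]; color 8: [1]; color 9: [12].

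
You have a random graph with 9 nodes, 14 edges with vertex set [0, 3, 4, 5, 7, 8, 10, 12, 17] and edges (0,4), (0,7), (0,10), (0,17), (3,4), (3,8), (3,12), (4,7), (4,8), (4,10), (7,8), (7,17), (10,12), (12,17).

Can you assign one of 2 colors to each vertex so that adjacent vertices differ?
No, G is not 2-colorable

The clique on vertices [0, 7, 17] has size 3 > 2, so it alone needs 3 colors.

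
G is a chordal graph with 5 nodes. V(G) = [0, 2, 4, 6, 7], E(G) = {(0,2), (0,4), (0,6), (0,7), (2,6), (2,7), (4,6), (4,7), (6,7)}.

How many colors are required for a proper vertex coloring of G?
Clique number ω(G) = 4 (lower bound: χ ≥ ω).
The clique on [0, 2, 6, 7] has size 4, forcing χ ≥ 4, and the coloring below uses 4 colors, so χ(G) = 4.
A valid 4-coloring: color 1: [0]; color 2: [6]; color 3: [7]; color 4: [2, 4].

χ(G) = 4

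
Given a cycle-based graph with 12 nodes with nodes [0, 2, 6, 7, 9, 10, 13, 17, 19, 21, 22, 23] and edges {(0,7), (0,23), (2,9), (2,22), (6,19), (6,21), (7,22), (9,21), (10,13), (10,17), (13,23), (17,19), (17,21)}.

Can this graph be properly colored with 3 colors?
A valid 3-coloring: color 1: [2, 7, 10, 19, 21, 23]; color 2: [0, 6, 9, 13, 17, 22].
(χ(G) = 2 ≤ 3.)

Yes, G is 3-colorable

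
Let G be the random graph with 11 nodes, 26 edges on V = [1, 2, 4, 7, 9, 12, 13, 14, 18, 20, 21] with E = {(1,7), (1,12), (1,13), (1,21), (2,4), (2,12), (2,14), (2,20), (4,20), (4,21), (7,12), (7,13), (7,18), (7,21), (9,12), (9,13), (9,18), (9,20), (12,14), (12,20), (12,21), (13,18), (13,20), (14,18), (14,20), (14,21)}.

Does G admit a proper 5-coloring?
Yes, G is 5-colorable

A valid 5-coloring: color 1: [4, 12, 13]; color 2: [18, 20, 21]; color 3: [7, 9, 14]; color 4: [1, 2].
(χ(G) = 4 ≤ 5.)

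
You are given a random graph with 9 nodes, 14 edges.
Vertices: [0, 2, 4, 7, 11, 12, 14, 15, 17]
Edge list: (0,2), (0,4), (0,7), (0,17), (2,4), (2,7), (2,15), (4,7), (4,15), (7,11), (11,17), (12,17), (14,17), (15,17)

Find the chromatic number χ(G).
Clique number ω(G) = 4 (lower bound: χ ≥ ω).
The clique on [0, 2, 4, 7] has size 4, forcing χ ≥ 4, and the coloring below uses 4 colors, so χ(G) = 4.
A valid 4-coloring: color 1: [4, 17]; color 2: [0, 11, 12, 14, 15]; color 3: [7]; color 4: [2].

χ(G) = 4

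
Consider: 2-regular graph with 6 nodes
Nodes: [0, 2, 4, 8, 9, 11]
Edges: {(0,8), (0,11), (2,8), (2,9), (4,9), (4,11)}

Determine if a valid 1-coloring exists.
Edge (0,8) forces its endpoints to differ, so 1 color is not enough.

No, G is not 1-colorable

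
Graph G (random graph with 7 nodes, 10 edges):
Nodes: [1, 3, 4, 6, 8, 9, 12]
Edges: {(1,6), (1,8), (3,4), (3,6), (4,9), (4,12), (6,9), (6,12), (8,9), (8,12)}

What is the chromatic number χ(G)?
χ(G) = 2

Clique number ω(G) = 2 (lower bound: χ ≥ ω).
The graph is bipartite (no odd cycle), so 2 colors suffice: χ(G) = 2.
A valid 2-coloring: color 1: [4, 6, 8]; color 2: [1, 3, 9, 12].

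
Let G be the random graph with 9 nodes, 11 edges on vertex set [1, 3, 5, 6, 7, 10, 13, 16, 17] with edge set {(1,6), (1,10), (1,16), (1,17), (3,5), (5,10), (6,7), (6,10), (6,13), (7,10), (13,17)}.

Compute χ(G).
Clique number ω(G) = 3 (lower bound: χ ≥ ω).
The clique on [1, 6, 10] has size 3, forcing χ ≥ 3, and the coloring below uses 3 colors, so χ(G) = 3.
A valid 3-coloring: color 1: [3, 10, 16, 17]; color 2: [1, 5, 7, 13]; color 3: [6].

χ(G) = 3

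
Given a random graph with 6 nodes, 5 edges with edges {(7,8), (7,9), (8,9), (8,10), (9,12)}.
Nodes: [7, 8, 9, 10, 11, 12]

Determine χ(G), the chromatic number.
Clique number ω(G) = 3 (lower bound: χ ≥ ω).
The clique on [7, 8, 9] has size 3, forcing χ ≥ 3, and the coloring below uses 3 colors, so χ(G) = 3.
A valid 3-coloring: color 1: [9, 10, 11]; color 2: [8, 12]; color 3: [7].

χ(G) = 3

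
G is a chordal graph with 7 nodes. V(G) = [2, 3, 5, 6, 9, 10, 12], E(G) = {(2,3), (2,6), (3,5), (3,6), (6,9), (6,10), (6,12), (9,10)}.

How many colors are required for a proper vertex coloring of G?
χ(G) = 3

Clique number ω(G) = 3 (lower bound: χ ≥ ω).
The clique on [6, 9, 10] has size 3, forcing χ ≥ 3, and the coloring below uses 3 colors, so χ(G) = 3.
A valid 3-coloring: color 1: [5, 6]; color 2: [3, 10, 12]; color 3: [2, 9].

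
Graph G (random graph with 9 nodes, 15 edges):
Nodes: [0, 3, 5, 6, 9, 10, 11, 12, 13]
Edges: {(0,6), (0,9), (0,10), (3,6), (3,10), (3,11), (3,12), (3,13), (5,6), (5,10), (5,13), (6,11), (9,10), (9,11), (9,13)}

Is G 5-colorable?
A valid 5-coloring: color 1: [3, 5, 9]; color 2: [6, 10, 12, 13]; color 3: [0, 11].
(χ(G) = 3 ≤ 5.)

Yes, G is 5-colorable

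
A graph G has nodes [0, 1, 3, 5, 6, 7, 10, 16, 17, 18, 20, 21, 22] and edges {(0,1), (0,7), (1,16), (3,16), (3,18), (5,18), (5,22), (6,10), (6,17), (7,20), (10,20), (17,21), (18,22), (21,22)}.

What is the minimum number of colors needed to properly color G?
χ(G) = 3

Clique number ω(G) = 3 (lower bound: χ ≥ ω).
The clique on [5, 18, 22] has size 3, forcing χ ≥ 3, and the coloring below uses 3 colors, so χ(G) = 3.
A valid 3-coloring: color 1: [0, 6, 16, 18, 20, 21]; color 2: [1, 3, 7, 10, 17, 22]; color 3: [5].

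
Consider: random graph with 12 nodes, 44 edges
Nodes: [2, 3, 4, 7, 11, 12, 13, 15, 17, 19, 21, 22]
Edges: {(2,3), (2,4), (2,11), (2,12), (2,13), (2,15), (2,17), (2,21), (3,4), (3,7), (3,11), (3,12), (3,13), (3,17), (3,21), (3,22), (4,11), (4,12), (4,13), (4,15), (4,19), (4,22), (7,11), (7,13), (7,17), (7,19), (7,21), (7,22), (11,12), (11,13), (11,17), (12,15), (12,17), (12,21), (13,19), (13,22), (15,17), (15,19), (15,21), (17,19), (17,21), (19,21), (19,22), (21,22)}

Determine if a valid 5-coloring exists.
Suppose a proper 5-coloring c exists. The clique [2, 3, 4, 11, 12] takes 5 distinct colors; by symmetry let c(2) = 1, c(3) = 2, c(4) = 3, c(11) = 4, c(12) = 5.
- Vertex 17: neighbors [2, 3, 11, 12] already have colors [1, 2, 4, 5] ⇒ c(17) = 3.
- Vertex 21: neighbors [2, 3, 17, 12] already have colors [1, 2, 3, 5] ⇒ c(21) = 4.
- Vertex 13: neighbors [2, 3, 4, 11] already have colors [1, 2, 3, 4] ⇒ c(13) = 5.
- Vertex 7: neighbors [3, 17, 11, 13] already have colors [2, 3, 4, 5] ⇒ c(7) = 1.
- Vertex 22: neighbors [7, 3, 4, 21, 13] already have colors [1, 2, 3, 4, 5] — all 5 colors blocked. Contradiction.
The forced assignments end in a contradiction, so G has no proper 5-coloring (χ ≥ 6).

No, G is not 5-colorable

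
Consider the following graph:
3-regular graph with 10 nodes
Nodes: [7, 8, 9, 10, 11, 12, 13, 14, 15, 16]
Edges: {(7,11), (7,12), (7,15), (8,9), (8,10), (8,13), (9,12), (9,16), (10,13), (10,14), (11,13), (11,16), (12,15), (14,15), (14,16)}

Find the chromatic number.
Clique number ω(G) = 3 (lower bound: χ ≥ ω).
The clique on [7, 12, 15] has size 3, forcing χ ≥ 3, and the coloring below uses 3 colors, so χ(G) = 3.
A valid 3-coloring: color 1: [9, 10, 11, 15]; color 2: [8, 12, 16]; color 3: [7, 13, 14].

χ(G) = 3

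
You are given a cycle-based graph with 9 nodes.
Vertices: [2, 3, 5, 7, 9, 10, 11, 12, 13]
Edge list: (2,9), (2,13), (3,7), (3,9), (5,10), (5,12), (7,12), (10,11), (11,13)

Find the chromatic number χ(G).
χ(G) = 3

Clique number ω(G) = 2 (lower bound: χ ≥ ω).
Odd cycle [2, 13, 11, 10, 5, 12, 7, 3, 9] needs 3 colors (χ ≥ 3).
The coloring below uses 3 colors, so χ(G) = 3.
A valid 3-coloring: color 1: [2, 3, 5, 11]; color 2: [9, 10, 12, 13]; color 3: [7].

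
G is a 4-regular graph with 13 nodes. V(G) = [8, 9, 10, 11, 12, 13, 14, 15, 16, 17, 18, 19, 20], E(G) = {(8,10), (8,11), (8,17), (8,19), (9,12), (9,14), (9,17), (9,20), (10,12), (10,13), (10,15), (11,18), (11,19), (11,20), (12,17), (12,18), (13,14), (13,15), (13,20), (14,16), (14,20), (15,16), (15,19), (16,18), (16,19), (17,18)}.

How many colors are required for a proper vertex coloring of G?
Clique number ω(G) = 3 (lower bound: χ ≥ ω).
Suppose a proper 3-coloring c exists. The clique [8, 11, 19] takes 3 distinct colors; by symmetry let c(8) = 1, c(11) = 2, c(19) = 3.
- Vertex 10: neighbors [8] already have colors [1]; try each remaining color.
- Case c(10) = 2:
  - Vertex 15: neighbors [10, 19] already have colors [2, 3] ⇒ c(15) = 1.
  - Vertex 13: neighbors [15, 10] already have colors [1, 2] ⇒ c(13) = 3.
  - Vertex 16: neighbors [15, 19] already have colors [1, 3] ⇒ c(16) = 2.
  - Vertex 14: neighbors [16, 13] already have colors [2, 3] ⇒ c(14) = 1.
  - Vertex 20: neighbors [14, 11, 13] already have colors [1, 2, 3] — all 3 colors blocked. Contradiction.
- Case c(10) = 3:
  - Vertex 12: neighbors [10] already have colors [3]; try each remaining color.
  - Case c(12) = 1:
    - Vertex 18: neighbors [12, 11] already have colors [1, 2] ⇒ c(18) = 3.
    - Vertex 17: neighbors [8, 18] already have colors [1, 3] ⇒ c(17) = 2.
    - Vertex 9: neighbors [12, 17] already have colors [1, 2] ⇒ c(9) = 3.
    - Vertex 20: neighbors [11, 9] already have colors [2, 3] ⇒ c(20) = 1.
    - Vertex 13: neighbors [20, 10] already have colors [1, 3] ⇒ c(13) = 2.
    - Vertex 14: neighbors [20, 13, 9] already have colors [1, 2, 3] — all 3 colors blocked. Contradiction.
  - Case c(12) = 2:
    - Vertex 17: neighbors [8, 12] already have colors [1, 2] ⇒ c(17) = 3.
    - Vertex 9: neighbors [12, 17] already have colors [2, 3] ⇒ c(9) = 1.
    - Vertex 20: neighbors [9, 11] already have colors [1, 2] ⇒ c(20) = 3.
    - Vertex 14: neighbors [9, 20] already have colors [1, 3] ⇒ c(14) = 2.
    - Vertex 16: neighbors [14, 19] already have colors [2, 3] ⇒ c(16) = 1.
    - Vertex 18: neighbors [16, 11, 17] already have colors [1, 2, 3] — all 3 colors blocked. Contradiction.
Every case ends in a contradiction, so G has no proper 3-coloring (χ ≥ 4).
The coloring below uses 4 colors, so χ(G) = 4.
A valid 4-coloring: color 1: [11, 14, 15, 17]; color 2: [8, 12, 16, 20]; color 3: [9, 10, 18, 19]; color 4: [13].

χ(G) = 4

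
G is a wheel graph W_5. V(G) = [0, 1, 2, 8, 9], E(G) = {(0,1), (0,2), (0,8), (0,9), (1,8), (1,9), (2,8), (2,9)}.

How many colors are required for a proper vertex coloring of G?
χ(G) = 3

Clique number ω(G) = 3 (lower bound: χ ≥ ω).
The clique on [0, 1, 8] has size 3, forcing χ ≥ 3, and the coloring below uses 3 colors, so χ(G) = 3.
A valid 3-coloring: color 1: [0]; color 2: [8, 9]; color 3: [1, 2].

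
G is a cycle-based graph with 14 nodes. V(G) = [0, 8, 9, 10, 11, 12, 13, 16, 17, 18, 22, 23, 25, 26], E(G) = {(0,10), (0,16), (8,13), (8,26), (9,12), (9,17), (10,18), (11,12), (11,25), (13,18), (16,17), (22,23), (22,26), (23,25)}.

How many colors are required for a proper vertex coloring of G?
χ(G) = 2

Clique number ω(G) = 2 (lower bound: χ ≥ ω).
The graph is bipartite (no odd cycle), so 2 colors suffice: χ(G) = 2.
A valid 2-coloring: color 1: [9, 10, 11, 13, 16, 23, 26]; color 2: [0, 8, 12, 17, 18, 22, 25].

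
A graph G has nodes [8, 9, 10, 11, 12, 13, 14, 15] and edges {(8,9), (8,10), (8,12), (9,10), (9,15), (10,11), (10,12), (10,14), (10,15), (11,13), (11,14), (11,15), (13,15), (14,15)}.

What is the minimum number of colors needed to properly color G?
χ(G) = 4

Clique number ω(G) = 4 (lower bound: χ ≥ ω).
The clique on [10, 11, 14, 15] has size 4, forcing χ ≥ 4, and the coloring below uses 4 colors, so χ(G) = 4.
A valid 4-coloring: color 1: [10, 13]; color 2: [8, 15]; color 3: [9, 11, 12]; color 4: [14].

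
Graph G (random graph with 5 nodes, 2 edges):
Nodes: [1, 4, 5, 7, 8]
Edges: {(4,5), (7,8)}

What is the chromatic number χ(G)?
χ(G) = 2

Clique number ω(G) = 2 (lower bound: χ ≥ ω).
The graph is bipartite (no odd cycle), so 2 colors suffice: χ(G) = 2.
A valid 2-coloring: color 1: [1, 4, 8]; color 2: [5, 7].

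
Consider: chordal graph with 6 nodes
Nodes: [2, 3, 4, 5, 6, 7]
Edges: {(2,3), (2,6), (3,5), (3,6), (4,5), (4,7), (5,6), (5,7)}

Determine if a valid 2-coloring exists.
No, G is not 2-colorable

The clique on vertices [2, 3, 6] has size 3 > 2, so it alone needs 3 colors.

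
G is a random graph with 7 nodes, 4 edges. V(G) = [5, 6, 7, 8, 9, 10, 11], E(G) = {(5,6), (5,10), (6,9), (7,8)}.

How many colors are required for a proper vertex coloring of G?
χ(G) = 2

Clique number ω(G) = 2 (lower bound: χ ≥ ω).
The graph is bipartite (no odd cycle), so 2 colors suffice: χ(G) = 2.
A valid 2-coloring: color 1: [6, 8, 10, 11]; color 2: [5, 7, 9].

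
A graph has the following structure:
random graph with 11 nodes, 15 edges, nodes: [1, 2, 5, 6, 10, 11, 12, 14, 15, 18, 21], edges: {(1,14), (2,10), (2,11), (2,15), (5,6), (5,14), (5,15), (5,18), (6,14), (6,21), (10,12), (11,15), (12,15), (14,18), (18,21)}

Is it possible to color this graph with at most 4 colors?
A valid 4-coloring: color 1: [1, 2, 5, 12, 21]; color 2: [10, 14, 15]; color 3: [6, 11, 18].
(χ(G) = 3 ≤ 4.)

Yes, G is 4-colorable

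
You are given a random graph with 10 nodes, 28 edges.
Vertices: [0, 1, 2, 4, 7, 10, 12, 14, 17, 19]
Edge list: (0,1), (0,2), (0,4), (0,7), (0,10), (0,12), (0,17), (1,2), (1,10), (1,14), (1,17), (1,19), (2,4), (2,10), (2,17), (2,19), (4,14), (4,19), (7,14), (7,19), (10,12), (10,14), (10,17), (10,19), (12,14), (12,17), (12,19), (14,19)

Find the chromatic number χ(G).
Clique number ω(G) = 5 (lower bound: χ ≥ ω).
The clique on [0, 1, 2, 10, 17] has size 5, forcing χ ≥ 5, and the coloring below uses 5 colors, so χ(G) = 5.
A valid 5-coloring: color 1: [4, 7, 10]; color 2: [0, 19]; color 3: [2, 14]; color 4: [1, 12]; color 5: [17].

χ(G) = 5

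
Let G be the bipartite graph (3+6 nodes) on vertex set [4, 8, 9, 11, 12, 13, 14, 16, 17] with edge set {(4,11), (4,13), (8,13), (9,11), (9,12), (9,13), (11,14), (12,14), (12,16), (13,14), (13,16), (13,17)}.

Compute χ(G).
Clique number ω(G) = 2 (lower bound: χ ≥ ω).
The graph is bipartite (no odd cycle), so 2 colors suffice: χ(G) = 2.
A valid 2-coloring: color 1: [11, 12, 13]; color 2: [4, 8, 9, 14, 16, 17].

χ(G) = 2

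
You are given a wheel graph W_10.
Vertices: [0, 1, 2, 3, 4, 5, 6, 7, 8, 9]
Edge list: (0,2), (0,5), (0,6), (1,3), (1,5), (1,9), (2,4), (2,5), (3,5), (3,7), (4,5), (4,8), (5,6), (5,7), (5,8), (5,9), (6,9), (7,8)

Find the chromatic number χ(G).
χ(G) = 4

Clique number ω(G) = 3 (lower bound: χ ≥ ω).
Odd cycle [1, 9, 6, 0, 2, 4, 8, 7, 3] needs 3 colors (χ ≥ 3).
Vertex 5 is adjacent to every vertex of [0, 1, 2, 3, 4, 6, 7, 8, 9], which already need 3 colors among themselves, so 5 needs a new color (χ ≥ 4).
The coloring below uses 4 colors, so χ(G) = 4.
A valid 4-coloring: color 1: [5]; color 2: [1, 2, 6, 7]; color 3: [0, 3, 4, 9]; color 4: [8].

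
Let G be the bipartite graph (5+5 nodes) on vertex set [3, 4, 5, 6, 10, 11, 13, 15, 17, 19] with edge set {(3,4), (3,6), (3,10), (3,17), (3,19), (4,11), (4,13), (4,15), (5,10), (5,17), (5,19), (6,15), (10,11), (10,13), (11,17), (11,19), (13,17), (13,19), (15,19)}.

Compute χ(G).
Clique number ω(G) = 2 (lower bound: χ ≥ ω).
The graph is bipartite (no odd cycle), so 2 colors suffice: χ(G) = 2.
A valid 2-coloring: color 1: [4, 6, 10, 17, 19]; color 2: [3, 5, 11, 13, 15].

χ(G) = 2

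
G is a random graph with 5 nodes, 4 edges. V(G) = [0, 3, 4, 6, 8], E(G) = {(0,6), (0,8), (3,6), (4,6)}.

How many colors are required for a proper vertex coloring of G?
Clique number ω(G) = 2 (lower bound: χ ≥ ω).
The graph is bipartite (no odd cycle), so 2 colors suffice: χ(G) = 2.
A valid 2-coloring: color 1: [6, 8]; color 2: [0, 3, 4].

χ(G) = 2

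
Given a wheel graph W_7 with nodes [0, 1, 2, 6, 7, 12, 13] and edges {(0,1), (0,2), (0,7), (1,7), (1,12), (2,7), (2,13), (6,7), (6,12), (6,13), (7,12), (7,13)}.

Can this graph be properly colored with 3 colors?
Yes, G is 3-colorable

A valid 3-coloring: color 1: [7]; color 2: [1, 2, 6]; color 3: [0, 12, 13].
(χ(G) = 3 ≤ 3.)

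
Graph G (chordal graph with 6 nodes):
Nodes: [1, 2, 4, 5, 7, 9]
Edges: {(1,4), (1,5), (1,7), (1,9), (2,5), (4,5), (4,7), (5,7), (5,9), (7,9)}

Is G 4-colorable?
Yes, G is 4-colorable

A valid 4-coloring: color 1: [5]; color 2: [1, 2]; color 3: [7]; color 4: [4, 9].
(χ(G) = 4 ≤ 4.)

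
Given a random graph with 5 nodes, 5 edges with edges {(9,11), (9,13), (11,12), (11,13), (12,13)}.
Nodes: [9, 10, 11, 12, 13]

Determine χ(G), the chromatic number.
χ(G) = 3

Clique number ω(G) = 3 (lower bound: χ ≥ ω).
The clique on [9, 11, 13] has size 3, forcing χ ≥ 3, and the coloring below uses 3 colors, so χ(G) = 3.
A valid 3-coloring: color 1: [10, 13]; color 2: [11]; color 3: [9, 12].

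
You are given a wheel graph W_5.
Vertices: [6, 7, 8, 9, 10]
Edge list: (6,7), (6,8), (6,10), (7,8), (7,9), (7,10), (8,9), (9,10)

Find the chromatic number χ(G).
Clique number ω(G) = 3 (lower bound: χ ≥ ω).
The clique on [7, 8, 9] has size 3, forcing χ ≥ 3, and the coloring below uses 3 colors, so χ(G) = 3.
A valid 3-coloring: color 1: [7]; color 2: [6, 9]; color 3: [8, 10].

χ(G) = 3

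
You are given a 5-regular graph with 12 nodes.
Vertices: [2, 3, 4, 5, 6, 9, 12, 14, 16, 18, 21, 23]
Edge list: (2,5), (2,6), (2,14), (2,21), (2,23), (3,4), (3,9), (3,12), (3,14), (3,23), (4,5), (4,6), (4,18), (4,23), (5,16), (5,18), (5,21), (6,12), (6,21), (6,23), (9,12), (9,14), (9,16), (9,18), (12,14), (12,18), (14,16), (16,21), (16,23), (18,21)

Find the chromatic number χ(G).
χ(G) = 4

Clique number ω(G) = 4 (lower bound: χ ≥ ω).
The clique on [3, 9, 12, 14] has size 4, forcing χ ≥ 4, and the coloring below uses 4 colors, so χ(G) = 4.
A valid 4-coloring: color 1: [3, 6, 16, 18]; color 2: [5, 14, 23]; color 3: [2, 4, 9]; color 4: [12, 21].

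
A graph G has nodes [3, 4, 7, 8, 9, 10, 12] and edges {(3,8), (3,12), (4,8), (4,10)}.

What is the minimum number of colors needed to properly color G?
Clique number ω(G) = 2 (lower bound: χ ≥ ω).
The graph is bipartite (no odd cycle), so 2 colors suffice: χ(G) = 2.
A valid 2-coloring: color 1: [3, 4, 7, 9]; color 2: [8, 10, 12].

χ(G) = 2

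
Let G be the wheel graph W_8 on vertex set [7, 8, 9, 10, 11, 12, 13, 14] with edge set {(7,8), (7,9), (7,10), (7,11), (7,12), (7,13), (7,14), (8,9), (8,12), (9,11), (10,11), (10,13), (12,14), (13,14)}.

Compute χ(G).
Clique number ω(G) = 3 (lower bound: χ ≥ ω).
Odd cycle [8, 12, 14, 13, 10, 11, 9] needs 3 colors (χ ≥ 3).
Vertex 7 is adjacent to every vertex of [8, 9, 10, 11, 12, 13, 14], which already need 3 colors among themselves, so 7 needs a new color (χ ≥ 4).
The coloring below uses 4 colors, so χ(G) = 4.
A valid 4-coloring: color 1: [7]; color 2: [8, 11, 14]; color 3: [9, 12, 13]; color 4: [10].

χ(G) = 4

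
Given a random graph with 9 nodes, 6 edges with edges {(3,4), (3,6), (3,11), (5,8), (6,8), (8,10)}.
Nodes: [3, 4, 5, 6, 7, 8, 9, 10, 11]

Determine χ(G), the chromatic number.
Clique number ω(G) = 2 (lower bound: χ ≥ ω).
The graph is bipartite (no odd cycle), so 2 colors suffice: χ(G) = 2.
A valid 2-coloring: color 1: [3, 7, 8, 9]; color 2: [4, 5, 6, 10, 11].

χ(G) = 2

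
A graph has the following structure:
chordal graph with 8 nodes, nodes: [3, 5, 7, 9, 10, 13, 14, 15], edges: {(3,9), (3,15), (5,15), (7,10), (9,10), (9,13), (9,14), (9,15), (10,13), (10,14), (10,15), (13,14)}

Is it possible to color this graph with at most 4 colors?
Yes, G is 4-colorable

A valid 4-coloring: color 1: [3, 5, 10]; color 2: [7, 9]; color 3: [13, 15]; color 4: [14].
(χ(G) = 4 ≤ 4.)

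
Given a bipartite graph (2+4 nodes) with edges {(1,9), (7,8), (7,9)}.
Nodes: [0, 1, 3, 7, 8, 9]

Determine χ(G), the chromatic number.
χ(G) = 2

Clique number ω(G) = 2 (lower bound: χ ≥ ω).
The graph is bipartite (no odd cycle), so 2 colors suffice: χ(G) = 2.
A valid 2-coloring: color 1: [0, 1, 3, 7]; color 2: [8, 9].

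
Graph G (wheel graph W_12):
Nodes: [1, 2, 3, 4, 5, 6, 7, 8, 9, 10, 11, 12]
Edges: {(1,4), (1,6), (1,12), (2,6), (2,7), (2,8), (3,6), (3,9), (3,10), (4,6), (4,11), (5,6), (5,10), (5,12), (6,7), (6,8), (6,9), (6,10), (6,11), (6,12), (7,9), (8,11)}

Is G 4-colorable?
A valid 4-coloring: color 1: [6]; color 2: [3, 4, 5, 7, 8]; color 3: [2, 9, 10, 11, 12]; color 4: [1].
(χ(G) = 4 ≤ 4.)

Yes, G is 4-colorable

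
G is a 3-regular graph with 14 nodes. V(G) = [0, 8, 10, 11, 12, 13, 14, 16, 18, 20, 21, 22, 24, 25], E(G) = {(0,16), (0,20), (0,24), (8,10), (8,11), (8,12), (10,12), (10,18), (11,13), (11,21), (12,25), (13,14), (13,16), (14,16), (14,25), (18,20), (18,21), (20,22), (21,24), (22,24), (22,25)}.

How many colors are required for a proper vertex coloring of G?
Clique number ω(G) = 3 (lower bound: χ ≥ ω).
The clique on [8, 10, 12] has size 3, forcing χ ≥ 3, and the coloring below uses 3 colors, so χ(G) = 3.
A valid 3-coloring: color 1: [8, 16, 18, 24, 25]; color 2: [11, 12, 14, 20]; color 3: [0, 10, 13, 21, 22].

χ(G) = 3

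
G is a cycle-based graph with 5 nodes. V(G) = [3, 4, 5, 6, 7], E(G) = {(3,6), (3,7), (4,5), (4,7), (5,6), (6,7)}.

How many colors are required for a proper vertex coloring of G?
χ(G) = 3

Clique number ω(G) = 3 (lower bound: χ ≥ ω).
The clique on [3, 6, 7] has size 3, forcing χ ≥ 3, and the coloring below uses 3 colors, so χ(G) = 3.
A valid 3-coloring: color 1: [4, 6]; color 2: [5, 7]; color 3: [3].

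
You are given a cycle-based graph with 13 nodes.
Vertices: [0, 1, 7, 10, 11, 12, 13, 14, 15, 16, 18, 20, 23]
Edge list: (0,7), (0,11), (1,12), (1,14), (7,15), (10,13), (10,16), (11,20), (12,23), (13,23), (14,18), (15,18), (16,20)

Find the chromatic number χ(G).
Clique number ω(G) = 2 (lower bound: χ ≥ ω).
Odd cycle [11, 20, 16, 10, 13, 23, 12, 1, 14, 18, 15, 7, 0] needs 3 colors (χ ≥ 3).
The coloring below uses 3 colors, so χ(G) = 3.
A valid 3-coloring: color 1: [7, 11, 12, 13, 14, 16]; color 2: [0, 1, 10, 18, 20, 23]; color 3: [15].

χ(G) = 3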